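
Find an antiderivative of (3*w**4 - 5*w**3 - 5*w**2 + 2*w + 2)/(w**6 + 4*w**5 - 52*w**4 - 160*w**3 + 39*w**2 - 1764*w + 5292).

5259*log(w - 7)/52780 + log(w - 2)/780 + 2389*log(w + 6)/2340 - 2887*log(w + 7)/2436 + 2147*log(w**2 + 9)/67860 + 733*atan(w/3)/16965 + C

Factor the denominator: (w - 7)*(w - 2)*(w + 6)*(w + 7)*(w**2 + 9).
Partial-fraction decomposition: (2147*w + 4398)/(33930*(w**2 + 9)) - 2887/(2436*(w + 7)) + 2389/(2340*(w + 6)) + 1/(780*(w - 2)) + 5259/(52780*(w - 7)).
Integrate each term; A/(w−a) gives A·log|w−a|; the (Bw+D)/(w²+p²) term gives a log and an atan.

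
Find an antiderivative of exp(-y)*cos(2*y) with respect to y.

Let I denote the integral. Integrate by parts with u = cos(2*y), dv = exp(-y) dy, so v = -exp(-y): I = -exp(-y)*cos(2*y) − 2·∫ exp(-y)*sin(2*y) dy.
Apply parts again with u = sin(2*y), dv = exp(-y) dy: ∫ exp(-y)*sin(2*y) dy = -exp(-y)*sin(2*y) + 2·I. Substituting back brings back I: I = 2*exp(-y)*sin(2*y) - exp(-y)*cos(2*y) − 4·I.
Solving for I: (1 + 4)·I equals the remaining terms, so I = (1/5)·(2*exp(-y)*sin(2*y) - exp(-y)*cos(2*y)).

2*exp(-y)*sin(2*y)/5 - exp(-y)*cos(2*y)/5 + C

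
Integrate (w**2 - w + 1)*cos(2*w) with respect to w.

w**2*sin(2*w)/2 - w*sin(2*w)/2 + w*cos(2*w)/2 + sin(2*w)/4 - cos(2*w)/4 + C

Use integration by parts with u = w**2 - w + 1, dv = cos(2*w) dw, so v = sin(2*w)/2.
Apply parts 2 times (tabular method): alternate signs, differentiate u down to 0, integrate dv up.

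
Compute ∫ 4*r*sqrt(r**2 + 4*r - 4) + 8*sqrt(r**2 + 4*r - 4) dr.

4*(r**2 + 4*r - 4)**(3/2)/3 + C

Let u = r**2 + 4*r - 4, so du = (2*r + 4) dr.
Rewriting, the integral becomes 2·∫ √u du = 2·(2/3)u^(3/2).
Substituting back, u = r**2 + 4*r - 4.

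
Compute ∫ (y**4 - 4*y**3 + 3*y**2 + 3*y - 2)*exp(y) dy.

(y**4 - 8*y**3 + 27*y**2 - 51*y + 49)*exp(y) + C

Use integration by parts with u = y**4 - 4*y**3 + 3*y**2 + 3*y - 2, dv = exp(y) dy, so v = exp(y).
Apply parts 4 times (tabular method): alternate signs, differentiate u down to 0, integrate dv up.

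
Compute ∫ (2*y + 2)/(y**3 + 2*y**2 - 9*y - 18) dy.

Factor the denominator: (y - 3)*(y + 2)*(y + 3).
Partial-fraction decomposition: -2/(3*(y + 3)) + 2/(5*(y + 2)) + 4/(15*(y - 3)).
Integrate each term: A/(y−a) contributes A·log|y−a|.

4*log(y - 3)/15 + 2*log(y + 2)/5 - 2*log(y + 3)/3 + C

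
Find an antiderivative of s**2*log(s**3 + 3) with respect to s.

s**3*log(s**3 + 3)/3 - s**3/3 + log(s**3 + 3) + C

Let u = s**3 + 3, so du = (3*s**2) ds.
The integral becomes (1/3)·∫ log(u) du; integrate by parts with u′=log(u), dv′=du.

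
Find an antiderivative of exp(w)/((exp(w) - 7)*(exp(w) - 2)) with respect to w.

log(exp(w) - 7)/5 - log(exp(w) - 2)/5 + C

Let u = e^w, du = e^w dw.
The integral becomes ∫ du/((u-7)(u-2)); decompose into partial fractions.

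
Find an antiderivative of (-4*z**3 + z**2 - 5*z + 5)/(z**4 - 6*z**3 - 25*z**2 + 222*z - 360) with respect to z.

-45*log(z - 5)/2 + 51*log(z - 4)/2 - 109*log(z - 3)/18 - 17*log(z + 6)/18 + C

Factor the denominator: (z - 5)*(z - 4)*(z - 3)*(z + 6).
Partial-fraction decomposition: -17/(18*(z + 6)) - 109/(18*(z - 3)) + 51/(2*(z - 4)) - 45/(2*(z - 5)).
Integrate each term: A/(z−a) contributes A·log|z−a|.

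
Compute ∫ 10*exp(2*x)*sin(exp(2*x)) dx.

Let u = exp(2*x), so du = (2*exp(2*x)) dx.
Rewriting, the integral becomes 5·∫ sin(u) du = 5·-cos(u).
Substituting back, u = exp(2*x).

-5*cos(exp(2*x)) + C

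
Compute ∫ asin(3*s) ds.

s*asin(3*s) + sqrt(-9*s**2 + 1)/3 + C

Use integration by parts with u = arcsin(3*s), dv = ds.
Then du = 3/sqrt(-9*s**2 + 1) ds.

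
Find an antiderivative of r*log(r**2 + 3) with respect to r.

Let u = r**2 + 3, so du = (2*r) dr.
The integral becomes (1/2)·∫ log(u) du; integrate by parts with u′=log(u), dv′=du.

r**2*log(r**2 + 3)/2 - r**2/2 + 3*log(r**2 + 3)/2 + C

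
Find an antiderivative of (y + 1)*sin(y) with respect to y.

Use integration by parts with u = y + 1, dv = sin(y) dy, so v = -cos(y).
Apply parts 1 times (tabular method): alternate signs, differentiate u down to 0, integrate dv up.

-y*cos(y) + sin(y) - cos(y) + C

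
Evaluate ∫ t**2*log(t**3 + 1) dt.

t**3*log(t**3 + 1)/3 - t**3/3 + log(t**3 + 1)/3 + C

Let u = t**3 + 1, so du = (3*t**2) dt.
The integral becomes (1/3)·∫ log(u) du; integrate by parts with u′=log(u), dv′=du.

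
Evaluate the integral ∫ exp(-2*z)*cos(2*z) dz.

Let I denote the integral. Integrate by parts with u = cos(2*z), dv = exp(-2*z) dz, so v = -exp(-2*z)/2: I = -exp(-2*z)*cos(2*z)/2 − ∫ exp(-2*z)*sin(2*z) dz.
Apply parts again with u = sin(2*z), dv = exp(-2*z) dz: ∫ exp(-2*z)*sin(2*z) dz = -exp(-2*z)*sin(2*z)/2 + I. Substituting back brings back I: I = exp(-2*z)*sin(2*z)/2 - exp(-2*z)*cos(2*z)/2 − I.
Solving for I: (1 + 1)·I equals the remaining terms, so I = (1/2)·(exp(-2*z)*sin(2*z)/2 - exp(-2*z)*cos(2*z)/2).

exp(-2*z)*sin(2*z)/4 - exp(-2*z)*cos(2*z)/4 + C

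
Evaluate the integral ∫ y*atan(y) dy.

y**2*atan(y)/2 - y/2 + atan(y)/2 + C

Use integration by parts with u = arctan(y), dv = y dy.
Then du = 1/(y**2 + 1) dy.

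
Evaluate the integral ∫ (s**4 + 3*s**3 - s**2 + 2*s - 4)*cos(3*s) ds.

Use integration by parts with u = s**4 + 3*s**3 - s**2 + 2*s - 4, dv = cos(3*s) ds, so v = sin(3*s)/3.
Apply parts 4 times (tabular method): alternate signs, differentiate u down to 0, integrate dv up.

s**4*sin(3*s)/3 + s**3*sin(3*s) + 4*s**3*cos(3*s)/9 - 7*s**2*sin(3*s)/9 + s**2*cos(3*s) - 14*s*cos(3*s)/27 - 94*sin(3*s)/81 + C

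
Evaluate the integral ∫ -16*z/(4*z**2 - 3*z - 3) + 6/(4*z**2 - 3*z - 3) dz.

Let u = 4*z**2 - 3*z - 3, so du = (8*z - 3) dz.
Rewriting, the integral becomes -2·∫ 1/u du = -2·log(u).
Substituting back, u = 4*z**2 - 3*z - 3.

-2*log(4*z**2 - 3*z - 3) + C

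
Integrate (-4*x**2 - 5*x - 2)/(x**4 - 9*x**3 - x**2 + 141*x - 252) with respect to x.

Factor the denominator: (x - 7)*(x - 3)**2*(x + 4).
Partial-fraction decomposition: 46/(539*(x + 4)) + 971/(784*(x - 3)) + 53/(28*(x - 3)**2) - 233/(176*(x - 7)).
Integrate each term; A/(x−a) gives A·log|x−a|; A/(x−a)² gives −A/(x−a).

-233*log(x - 7)/176 + 971*log(x - 3)/784 + 46*log(x + 4)/539 - 53/(28*x - 84) + C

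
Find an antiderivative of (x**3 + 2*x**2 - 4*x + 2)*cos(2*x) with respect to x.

x**3*sin(2*x)/2 + x**2*sin(2*x) + 3*x**2*cos(2*x)/4 - 11*x*sin(2*x)/4 + x*cos(2*x) + sin(2*x)/2 - 11*cos(2*x)/8 + C

Use integration by parts with u = x**3 + 2*x**2 - 4*x + 2, dv = cos(2*x) dx, so v = sin(2*x)/2.
Apply parts 3 times (tabular method): alternate signs, differentiate u down to 0, integrate dv up.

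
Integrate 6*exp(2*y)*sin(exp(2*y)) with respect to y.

-3*cos(exp(2*y)) + C

Let u = exp(2*y), so du = (2*exp(2*y)) dy.
Rewriting, the integral becomes 3·∫ sin(u) du = 3·-cos(u).
Substituting back, u = exp(2*y).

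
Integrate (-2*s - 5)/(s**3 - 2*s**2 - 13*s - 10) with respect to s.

-5*log(s - 5)/14 + log(s + 1)/2 - log(s + 2)/7 + C

Factor the denominator: (s - 5)*(s + 1)*(s + 2).
Partial-fraction decomposition: -1/(7*(s + 2)) + 1/(2*(s + 1)) - 5/(14*(s - 5)).
Integrate each term: A/(s−a) contributes A·log|s−a|.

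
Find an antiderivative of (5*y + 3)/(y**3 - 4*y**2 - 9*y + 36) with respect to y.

23*log(y - 4)/7 - 3*log(y - 3) - 2*log(y + 3)/7 + C

Factor the denominator: (y - 4)*(y - 3)*(y + 3).
Partial-fraction decomposition: -2/(7*(y + 3)) - 3/(y - 3) + 23/(7*(y - 4)).
Integrate each term: A/(y−a) contributes A·log|y−a|.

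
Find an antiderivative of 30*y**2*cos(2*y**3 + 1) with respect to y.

Let u = 2*y**3 + 1, so du = (6*y**2) dy.
Rewriting, the integral becomes 5·∫ cos(u) du = 5·sin(u).
Substituting back, u = 2*y**3 + 1.

5*sin(2*y**3 + 1) + C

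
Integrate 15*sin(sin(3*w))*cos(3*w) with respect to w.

-5*cos(sin(3*w)) + C

Let u = sin(3*w), so du = (3*cos(3*w)) dw.
Rewriting, the integral becomes 5·∫ sin(u) du = 5·-cos(u).
Substituting back, u = sin(3*w).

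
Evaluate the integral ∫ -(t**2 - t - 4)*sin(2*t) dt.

t**2*cos(2*t)/2 - t*sin(2*t)/2 - t*cos(2*t)/2 + sin(2*t)/4 - 9*cos(2*t)/4 + C

Use integration by parts with u = t**2 - t - 4, dv = -sin(2*t) dt, so v = cos(2*t)/2.
Apply parts 2 times (tabular method): alternate signs, differentiate u down to 0, integrate dv up.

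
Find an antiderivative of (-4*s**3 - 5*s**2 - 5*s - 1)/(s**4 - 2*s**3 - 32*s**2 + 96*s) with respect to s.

-log(s)/96 - 2241*log(s - 4)/800 - 713*log(s + 6)/600 + 357/(40*s - 160) + C

Factor the denominator: s*(s - 4)**2*(s + 6).
Partial-fraction decomposition: -713/(600*(s + 6)) - 2241/(800*(s - 4)) - 357/(40*(s - 4)**2) - 1/(96*s).
Integrate each term; A/(s−a) gives A·log|s−a|; A/(s−a)² gives −A/(s−a).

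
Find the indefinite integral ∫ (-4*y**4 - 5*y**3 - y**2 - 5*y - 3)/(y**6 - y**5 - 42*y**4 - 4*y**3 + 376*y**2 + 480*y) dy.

-log(y)/160 - 2111*log(y - 6)/2816 + 461*log(y - 4)/864 - 51*log(y + 2)/256 + 626*log(y + 5)/1485 - 7/(96*y + 192) + C

Factor the denominator: y*(y - 6)*(y - 4)*(y + 2)**2*(y + 5).
Partial-fraction decomposition: 626/(1485*(y + 5)) - 51/(256*(y + 2)) + 7/(96*(y + 2)**2) + 461/(864*(y - 4)) - 2111/(2816*(y - 6)) - 1/(160*y).
Integrate each term; A/(y−a) gives A·log|y−a|; A/(y−a)² gives −A/(y−a).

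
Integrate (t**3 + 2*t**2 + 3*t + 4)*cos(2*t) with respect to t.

t**3*sin(2*t)/2 + t**2*sin(2*t) + 3*t**2*cos(2*t)/4 + 3*t*sin(2*t)/4 + t*cos(2*t) + 3*sin(2*t)/2 + 3*cos(2*t)/8 + C

Use integration by parts with u = t**3 + 2*t**2 + 3*t + 4, dv = cos(2*t) dt, so v = sin(2*t)/2.
Apply parts 3 times (tabular method): alternate signs, differentiate u down to 0, integrate dv up.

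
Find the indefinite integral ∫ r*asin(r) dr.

r**2*asin(r)/2 + r*sqrt(-r**2 + 1)/4 - asin(r)/4 + C

Use integration by parts with u = arcsin(r), dv = r dr.
Then du = 1/sqrt(-r**2 + 1) dr.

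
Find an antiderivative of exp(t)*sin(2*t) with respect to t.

Let I denote the integral. Integrate by parts with u = sin(2*t), dv = exp(t) dt, so v = exp(t): I = exp(t)*sin(2*t) − 2·∫ exp(t)*cos(2*t) dt.
Apply parts again with u = cos(2*t), dv = exp(t) dt: ∫ exp(t)*cos(2*t) dt = exp(t)*cos(2*t) + 2·I. Substituting back brings back I: I = exp(t)*sin(2*t) - 2*exp(t)*cos(2*t) − 4·I.
Solving for I: (1 + 4)·I equals the remaining terms, so I = (1/5)·(exp(t)*sin(2*t) - 2*exp(t)*cos(2*t)).

exp(t)*sin(2*t)/5 - 2*exp(t)*cos(2*t)/5 + C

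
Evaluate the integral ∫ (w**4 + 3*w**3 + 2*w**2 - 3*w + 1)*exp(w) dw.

Use integration by parts with u = w**4 + 3*w**3 + 2*w**2 - 3*w + 1, dv = exp(w) dw, so v = exp(w).
Apply parts 4 times (tabular method): alternate signs, differentiate u down to 0, integrate dv up.

(w**4 - w**3 + 5*w**2 - 13*w + 14)*exp(w) + C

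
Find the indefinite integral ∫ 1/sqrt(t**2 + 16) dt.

Substitute t = 4·tan(θ), so dt = 4·sec(θ)^2 dθ and the radical becomes sqrt(t**2 + 16) = 4·sec(θ) by the Pythagorean identity.
Integrate the resulting trig expression in θ, then back-substitute tan(θ) = t/4, sec(θ) = sqrt(t**2 + 16)/4 (absorbing any constant into C).

log(t + sqrt(t**2 + 16)) + C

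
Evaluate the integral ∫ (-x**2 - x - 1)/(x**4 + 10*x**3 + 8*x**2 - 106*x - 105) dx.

Factor the denominator: (x - 3)*(x + 1)*(x + 5)*(x + 7).
Partial-fraction decomposition: 43/(120*(x + 7)) - 21/(64*(x + 5)) + 1/(96*(x + 1)) - 13/(320*(x - 3)).
Integrate each term: A/(x−a) contributes A·log|x−a|.

-13*log(x - 3)/320 + log(x + 1)/96 - 21*log(x + 5)/64 + 43*log(x + 7)/120 + C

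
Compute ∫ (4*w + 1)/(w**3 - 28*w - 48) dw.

5*log(w - 6)/16 + 7*log(w + 2)/16 - 3*log(w + 4)/4 + C

Factor the denominator: (w - 6)*(w + 2)*(w + 4).
Partial-fraction decomposition: -3/(4*(w + 4)) + 7/(16*(w + 2)) + 5/(16*(w - 6)).
Integrate each term: A/(w−a) contributes A·log|w−a|.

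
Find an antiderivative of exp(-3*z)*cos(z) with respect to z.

Let I denote the integral. Integrate by parts with u = cos(z), dv = exp(-3*z) dz, so v = -exp(-3*z)/3: I = -exp(-3*z)*cos(z)/3 − (1/3)·∫ exp(-3*z)*sin(z) dz.
Apply parts again with u = sin(z), dv = exp(-3*z) dz: ∫ exp(-3*z)*sin(z) dz = -exp(-3*z)*sin(z)/3 + (1/3)·I. Substituting back brings back I: I = exp(-3*z)*sin(z)/9 - exp(-3*z)*cos(z)/3 − (1/9)·I.
Solving for I: (1 + 1/9)·I equals the remaining terms, so I = (9/10)·(exp(-3*z)*sin(z)/9 - exp(-3*z)*cos(z)/3).

exp(-3*z)*sin(z)/10 - 3*exp(-3*z)*cos(z)/10 + C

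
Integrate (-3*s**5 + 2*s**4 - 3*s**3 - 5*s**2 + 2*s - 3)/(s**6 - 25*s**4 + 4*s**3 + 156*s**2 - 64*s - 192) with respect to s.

-2827*log(s - 4)/1120 + 1043*log(s - 2)/900 + log(s + 1)/135 + 459*log(s + 3)/175 - 3685*log(s + 4)/864 - 107/(180*s - 360) + C

Factor the denominator: (s - 4)*(s - 2)**2*(s + 1)*(s + 3)*(s + 4).
Partial-fraction decomposition: -3685/(864*(s + 4)) + 459/(175*(s + 3)) + 1/(135*(s + 1)) + 1043/(900*(s - 2)) + 107/(180*(s - 2)**2) - 2827/(1120*(s - 4)).
Integrate each term; A/(s−a) gives A·log|s−a|; A/(s−a)² gives −A/(s−a).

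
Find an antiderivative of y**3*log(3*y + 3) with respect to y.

Use integration by parts with u = log(3*y + 3), dv = y**3 dy.
Then du = 3/(3*y + 3) dy and v = y**4/4.

y**4*log(3*y + 3)/4 - y**4/16 + y**3/12 - y**2/8 + y/4 - log(y + 1)/4 + C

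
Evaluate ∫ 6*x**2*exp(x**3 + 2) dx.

2*exp(x**3 + 2) + C

Let u = x**3 + 2, so du = (3*x**2) dx.
Rewriting, the integral becomes 2·∫ e^u du = 2·e^u.
Substituting back, u = x**3 + 2.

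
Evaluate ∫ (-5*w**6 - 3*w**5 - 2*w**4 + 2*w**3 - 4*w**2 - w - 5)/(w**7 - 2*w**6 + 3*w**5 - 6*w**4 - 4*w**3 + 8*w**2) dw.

Factor the denominator: w**2*(w - 2)*(w - 1)*(w + 1)*(w**2 + 4).
Partial-fraction decomposition: -(185*w + 826)/(160*(w**2 + 4)) - 7/(15*(w + 1)) + 9/(5*(w - 1)) - 455/(96*(w - 2)) - 7/(16*w) - 5/(8*w**2).
Integrate each term; A/(w−a) gives A·log|w−a|; the (Bw+D)/(w²+p²) term gives a log and an atan.

-7*log(w)/16 - 455*log(w - 2)/96 + 9*log(w - 1)/5 - 7*log(w + 1)/15 - 37*log(w**2 + 4)/64 - 413*atan(w/2)/160 + 5/(8*w) + C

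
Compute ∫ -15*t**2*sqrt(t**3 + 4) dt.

-10*(t**3 + 4)**(3/2)/3 + C

Let u = t**3 + 4, so du = (3*t**2) dt.
Rewriting, the integral becomes -5·∫ √u du = -5·(2/3)u^(3/2).
Substituting back, u = t**3 + 4.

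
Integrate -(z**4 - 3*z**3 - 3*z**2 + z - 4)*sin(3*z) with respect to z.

z**4*cos(3*z)/3 - 4*z**3*sin(3*z)/9 - z**3*cos(3*z) + z**2*sin(3*z) - 13*z**2*cos(3*z)/9 + 26*z*sin(3*z)/27 + z*cos(3*z) - sin(3*z)/3 - 82*cos(3*z)/81 + C

Use integration by parts with u = z**4 - 3*z**3 - 3*z**2 + z - 4, dv = -sin(3*z) dz, so v = cos(3*z)/3.
Apply parts 4 times (tabular method): alternate signs, differentiate u down to 0, integrate dv up.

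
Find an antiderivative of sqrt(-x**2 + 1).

Substitute x = sin(θ), so dx = cos(θ) dθ and the radical becomes sqrt(-x**2 + 1) = cos(θ) by the Pythagorean identity.
Integrate the resulting trig expression in θ, then back-substitute θ = asin(x), sin(θ) = x, cos(θ) = sqrt(-x**2 + 1) (absorbing any constant into C).

x*sqrt(-x**2 + 1)/2 + asin(x)/2 + C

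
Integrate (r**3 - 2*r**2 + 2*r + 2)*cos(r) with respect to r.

r**3*sin(r) - 2*r**2*sin(r) + 3*r**2*cos(r) - 4*r*sin(r) - 4*r*cos(r) + 6*sin(r) - 4*cos(r) + C

Use integration by parts with u = r**3 - 2*r**2 + 2*r + 2, dv = cos(r) dr, so v = sin(r).
Apply parts 3 times (tabular method): alternate signs, differentiate u down to 0, integrate dv up.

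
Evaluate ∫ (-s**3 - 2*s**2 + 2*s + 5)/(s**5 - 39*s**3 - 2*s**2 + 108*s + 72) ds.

-271*log(s - 6)/2352 + 7*log(s - 2)/288 + 373*log(s + 1)/11025 + 137*log(s + 6)/2400 - 2/(105*s + 105) + C

Factor the denominator: (s - 6)*(s - 2)*(s + 1)**2*(s + 6).
Partial-fraction decomposition: 137/(2400*(s + 6)) + 373/(11025*(s + 1)) + 2/(105*(s + 1)**2) + 7/(288*(s - 2)) - 271/(2352*(s - 6)).
Integrate each term; A/(s−a) gives A·log|s−a|; A/(s−a)² gives −A/(s−a).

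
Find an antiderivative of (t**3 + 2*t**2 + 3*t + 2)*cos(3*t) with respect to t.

Use integration by parts with u = t**3 + 2*t**2 + 3*t + 2, dv = cos(3*t) dt, so v = sin(3*t)/3.
Apply parts 3 times (tabular method): alternate signs, differentiate u down to 0, integrate dv up.

t**3*sin(3*t)/3 + 2*t**2*sin(3*t)/3 + t**2*cos(3*t)/3 + 7*t*sin(3*t)/9 + 4*t*cos(3*t)/9 + 14*sin(3*t)/27 + 7*cos(3*t)/27 + C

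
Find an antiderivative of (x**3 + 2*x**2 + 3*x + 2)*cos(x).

x**3*sin(x) + 2*x**2*sin(x) + 3*x**2*cos(x) - 3*x*sin(x) + 4*x*cos(x) - 2*sin(x) - 3*cos(x) + C

Use integration by parts with u = x**3 + 2*x**2 + 3*x + 2, dv = cos(x) dx, so v = sin(x).
Apply parts 3 times (tabular method): alternate signs, differentiate u down to 0, integrate dv up.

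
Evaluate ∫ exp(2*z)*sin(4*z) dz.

Let I denote the integral. Integrate by parts with u = sin(4*z), dv = exp(2*z) dz, so v = exp(2*z)/2: I = exp(2*z)*sin(4*z)/2 − 2·∫ exp(2*z)*cos(4*z) dz.
Apply parts again with u = cos(4*z), dv = exp(2*z) dz: ∫ exp(2*z)*cos(4*z) dz = exp(2*z)*cos(4*z)/2 + 2·I. Substituting back brings back I: I = exp(2*z)*sin(4*z)/2 - exp(2*z)*cos(4*z) − 4·I.
Solving for I: (1 + 4)·I equals the remaining terms, so I = (1/5)·(exp(2*z)*sin(4*z)/2 - exp(2*z)*cos(4*z)).

exp(2*z)*sin(4*z)/10 - exp(2*z)*cos(4*z)/5 + C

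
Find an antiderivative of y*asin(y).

Use integration by parts with u = arcsin(y), dv = y dy.
Then du = 1/sqrt(-y**2 + 1) dy.

y**2*asin(y)/2 + y*sqrt(-y**2 + 1)/4 - asin(y)/4 + C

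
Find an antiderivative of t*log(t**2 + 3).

t**2*log(t**2 + 3)/2 - t**2/2 + 3*log(t**2 + 3)/2 + C

Let u = t**2 + 3, so du = (2*t) dt.
The integral becomes (1/2)·∫ log(u) du; integrate by parts with u′=log(u), dv′=du.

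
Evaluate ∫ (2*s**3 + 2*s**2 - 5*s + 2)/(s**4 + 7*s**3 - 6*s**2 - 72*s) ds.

Factor the denominator: s*(s - 3)*(s + 4)*(s + 6).
Partial-fraction decomposition: 82/(27*(s + 6)) - 37/(28*(s + 4)) + 59/(189*(s - 3)) - 1/(36*s).
Integrate each term: A/(s−a) contributes A·log|s−a|.

-log(s)/36 + 59*log(s - 3)/189 - 37*log(s + 4)/28 + 82*log(s + 6)/27 + C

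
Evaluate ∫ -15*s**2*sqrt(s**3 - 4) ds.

Let u = s**3 - 4, so du = (3*s**2) ds.
Rewriting, the integral becomes -5·∫ √u du = -5·(2/3)u^(3/2).
Substituting back, u = s**3 - 4.

-10*(s**3 - 4)**(3/2)/3 + C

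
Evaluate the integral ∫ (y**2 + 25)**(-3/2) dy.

Substitute y = 5·tan(θ), so dy = 5·sec(θ)^2 dθ and the radical becomes sqrt(y**2 + 25) = 5·sec(θ) by the Pythagorean identity.
Integrate the resulting trig expression in θ, then back-substitute tan(θ) = y/5, sec(θ) = sqrt(y**2 + 25)/5 (absorbing any constant into C).

y/(25*sqrt(y**2 + 25)) + C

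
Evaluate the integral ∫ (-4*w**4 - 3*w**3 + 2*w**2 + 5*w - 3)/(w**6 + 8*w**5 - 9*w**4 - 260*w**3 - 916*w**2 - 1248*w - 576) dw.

-91*log(w - 6)/800 + log(w + 1)/18 - 45*log(w + 2)/32 + 27*log(w + 3)/2 - 2708*log(w + 4)/225 + 823/(60*w + 240) + C

Factor the denominator: (w - 6)*(w + 1)*(w + 2)*(w + 3)*(w + 4)**2.
Partial-fraction decomposition: -2708/(225*(w + 4)) - 823/(60*(w + 4)**2) + 27/(2*(w + 3)) - 45/(32*(w + 2)) + 1/(18*(w + 1)) - 91/(800*(w - 6)).
Integrate each term; A/(w−a) gives A·log|w−a|; A/(w−a)² gives −A/(w−a).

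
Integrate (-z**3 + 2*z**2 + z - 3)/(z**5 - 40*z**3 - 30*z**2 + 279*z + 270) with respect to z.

-47*log(z - 6)/693 + log(z - 3)/64 - log(z + 1)/224 - 13*log(z + 3)/72 + 167*log(z + 5)/704 + C

Factor the denominator: (z - 6)*(z - 3)*(z + 1)*(z + 3)*(z + 5).
Partial-fraction decomposition: 167/(704*(z + 5)) - 13/(72*(z + 3)) - 1/(224*(z + 1)) + 1/(64*(z - 3)) - 47/(693*(z - 6)).
Integrate each term: A/(z−a) contributes A·log|z−a|.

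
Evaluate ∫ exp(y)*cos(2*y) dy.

2*exp(y)*sin(2*y)/5 + exp(y)*cos(2*y)/5 + C

Let I denote the integral. Integrate by parts with u = cos(2*y), dv = exp(y) dy, so v = exp(y): I = exp(y)*cos(2*y) + 2·∫ exp(y)*sin(2*y) dy.
Apply parts again with u = sin(2*y), dv = exp(y) dy: ∫ exp(y)*sin(2*y) dy = exp(y)*sin(2*y) − 2·I. Substituting back brings back I: I = 2*exp(y)*sin(2*y) + exp(y)*cos(2*y) − 4·I.
Solving for I: (1 + 4)·I equals the remaining terms, so I = (1/5)·(2*exp(y)*sin(2*y) + exp(y)*cos(2*y)).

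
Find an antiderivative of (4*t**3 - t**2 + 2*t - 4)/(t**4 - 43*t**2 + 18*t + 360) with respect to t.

481*log(t - 5)/88 - 122*log(t - 4)/35 - 127*log(t + 3)/168 + 458*log(t + 6)/165 + C

Factor the denominator: (t - 5)*(t - 4)*(t + 3)*(t + 6).
Partial-fraction decomposition: 458/(165*(t + 6)) - 127/(168*(t + 3)) - 122/(35*(t - 4)) + 481/(88*(t - 5)).
Integrate each term: A/(t−a) contributes A·log|t−a|.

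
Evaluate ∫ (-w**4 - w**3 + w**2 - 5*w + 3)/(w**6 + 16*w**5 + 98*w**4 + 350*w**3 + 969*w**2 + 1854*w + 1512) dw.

9*log(w + 2)/130 + 3*log(w + 3)/8 - 51*log(w + 4)/50 + 657*log(w + 7)/1160 + 177*log(w**2 + 9)/37700 + 1396*atan(w/3)/28275 + C

Factor the denominator: (w + 2)*(w + 3)*(w + 4)*(w + 7)*(w**2 + 9).
Partial-fraction decomposition: (177*w + 2792)/(18850*(w**2 + 9)) + 657/(1160*(w + 7)) - 51/(50*(w + 4)) + 3/(8*(w + 3)) + 9/(130*(w + 2)).
Integrate each term; A/(w−a) gives A·log|w−a|; the (Bw+D)/(w²+p²) term gives a log and an atan.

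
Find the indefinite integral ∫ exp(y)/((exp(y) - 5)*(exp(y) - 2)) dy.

Let u = e^y, du = e^y dy.
The integral becomes ∫ du/((u-2)(u-5)); decompose into partial fractions.

log(exp(y) - 5)/3 - log(exp(y) - 2)/3 + C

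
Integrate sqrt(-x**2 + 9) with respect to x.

Substitute x = 3·sin(θ), so dx = 3·cos(θ) dθ and the radical becomes sqrt(-x**2 + 9) = 3·cos(θ) by the Pythagorean identity.
Integrate the resulting trig expression in θ, then back-substitute θ = asin(x/3), sin(θ) = x/3, cos(θ) = sqrt(-x**2 + 9)/3 (absorbing any constant into C).

x*sqrt(-x**2 + 9)/2 + 9*asin(x/3)/2 + C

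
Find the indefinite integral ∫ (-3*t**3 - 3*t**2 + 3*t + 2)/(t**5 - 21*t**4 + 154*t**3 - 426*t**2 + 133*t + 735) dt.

4231*log(t - 7)/512 - 433*log(t - 5)/48 + 97*log(t - 3)/128 - log(t + 1)/1536 + 1153/(64*t - 448) + C

Factor the denominator: (t - 7)**2*(t - 5)*(t - 3)*(t + 1).
Partial-fraction decomposition: -1/(1536*(t + 1)) + 97/(128*(t - 3)) - 433/(48*(t - 5)) + 4231/(512*(t - 7)) - 1153/(64*(t - 7)**2).
Integrate each term; A/(t−a) gives A·log|t−a|; A/(t−a)² gives −A/(t−a).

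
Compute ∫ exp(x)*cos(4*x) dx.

4*exp(x)*sin(4*x)/17 + exp(x)*cos(4*x)/17 + C

Let I denote the integral. Integrate by parts with u = cos(4*x), dv = exp(x) dx, so v = exp(x): I = exp(x)*cos(4*x) + 4·∫ exp(x)*sin(4*x) dx.
Apply parts again with u = sin(4*x), dv = exp(x) dx: ∫ exp(x)*sin(4*x) dx = exp(x)*sin(4*x) − 4·I. Substituting back brings back I: I = 4*exp(x)*sin(4*x) + exp(x)*cos(4*x) − 16·I.
Solving for I: (1 + 16)·I equals the remaining terms, so I = (1/17)·(4*exp(x)*sin(4*x) + exp(x)*cos(4*x)).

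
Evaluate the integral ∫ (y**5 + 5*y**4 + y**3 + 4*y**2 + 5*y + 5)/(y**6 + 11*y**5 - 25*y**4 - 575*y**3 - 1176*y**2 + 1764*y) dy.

5*log(y)/1764 + 9797*log(y - 7)/33124 - log(y - 1)/112 - 240215*log(y + 6)/42588 + 4979*log(y + 7)/784 - 199/(78*y + 468) + C

Factor the denominator: y*(y - 7)*(y - 1)*(y + 6)**2*(y + 7).
Partial-fraction decomposition: 4979/(784*(y + 7)) - 240215/(42588*(y + 6)) + 199/(78*(y + 6)**2) - 1/(112*(y - 1)) + 9797/(33124*(y - 7)) + 5/(1764*y).
Integrate each term; A/(y−a) gives A·log|y−a|; A/(y−a)² gives −A/(y−a).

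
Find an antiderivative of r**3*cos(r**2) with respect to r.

r**2*sin(r**2)/2 + cos(r**2)/2 + C

Let u = r², du = 2r dr; rewrite as (1/2)∫ u^1·cos(1u) du.
Now integrate by parts 1 time.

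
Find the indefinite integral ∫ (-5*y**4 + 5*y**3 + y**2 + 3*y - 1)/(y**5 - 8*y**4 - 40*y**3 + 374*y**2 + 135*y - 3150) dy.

Factor the denominator: (y - 7)*(y - 5)**2*(y + 3)*(y + 6).
Partial-fraction decomposition: -7543/(4719*(y + 6)) + 541/(1920*(y + 3)) + 247381/(15488*(y - 5)) + 2461/(176*(y - 5)**2) - 10221/(520*(y - 7)).
Integrate each term; A/(y−a) gives A·log|y−a|; A/(y−a)² gives −A/(y−a).

-10221*log(y - 7)/520 + 247381*log(y - 5)/15488 + 541*log(y + 3)/1920 - 7543*log(y + 6)/4719 - 2461/(176*y - 880) + C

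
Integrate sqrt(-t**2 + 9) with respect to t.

Substitute t = 3·sin(θ), so dt = 3·cos(θ) dθ and the radical becomes sqrt(-t**2 + 9) = 3·cos(θ) by the Pythagorean identity.
Integrate the resulting trig expression in θ, then back-substitute θ = asin(t/3), sin(θ) = t/3, cos(θ) = sqrt(-t**2 + 9)/3 (absorbing any constant into C).

t*sqrt(-t**2 + 9)/2 + 9*asin(t/3)/2 + C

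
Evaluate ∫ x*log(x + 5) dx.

Use integration by parts with u = log(x + 5), dv = x dx.
Then du = 1/(x + 5) dx and v = x**2/2.

x**2*log(x + 5)/2 - x**2/4 + 5*x/2 - 25*log(x + 5)/2 + C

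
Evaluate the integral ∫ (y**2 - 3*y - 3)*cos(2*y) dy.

Use integration by parts with u = y**2 - 3*y - 3, dv = cos(2*y) dy, so v = sin(2*y)/2.
Apply parts 2 times (tabular method): alternate signs, differentiate u down to 0, integrate dv up.

y**2*sin(2*y)/2 - 3*y*sin(2*y)/2 + y*cos(2*y)/2 - 7*sin(2*y)/4 - 3*cos(2*y)/4 + C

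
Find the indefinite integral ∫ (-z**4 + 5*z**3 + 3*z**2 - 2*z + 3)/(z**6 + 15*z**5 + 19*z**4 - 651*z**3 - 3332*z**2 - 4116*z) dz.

-log(z)/1372 - 275*log(z - 7)/80262 - 37*log(z + 2)/1800 + 751*log(z + 6)/104 - 123419*log(z + 7)/17150 + 1976/(245*z + 1715) + C

Factor the denominator: z*(z - 7)*(z + 2)*(z + 6)*(z + 7)**2.
Partial-fraction decomposition: -123419/(17150*(z + 7)) - 1976/(245*(z + 7)**2) + 751/(104*(z + 6)) - 37/(1800*(z + 2)) - 275/(80262*(z - 7)) - 1/(1372*z).
Integrate each term; A/(z−a) gives A·log|z−a|; A/(z−a)² gives −A/(z−a).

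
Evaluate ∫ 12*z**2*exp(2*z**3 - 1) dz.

Let u = 2*z**3 - 1, so du = (6*z**2) dz.
Rewriting, the integral becomes 2·∫ e^u du = 2·e^u.
Substituting back, u = 2*z**3 - 1.

2*exp(2*z**3 - 1) + C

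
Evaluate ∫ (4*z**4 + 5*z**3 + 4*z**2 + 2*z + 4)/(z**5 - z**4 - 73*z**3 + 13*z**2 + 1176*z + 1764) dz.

11533*log(z - 7)/1260 - 803*log(z - 6)/117 + log(z + 2)/9 - 223*log(z + 3)/360 + 1615*log(z + 7)/728 + C

Factor the denominator: (z - 7)*(z - 6)*(z + 2)*(z + 3)*(z + 7).
Partial-fraction decomposition: 1615/(728*(z + 7)) - 223/(360*(z + 3)) + 1/(9*(z + 2)) - 803/(117*(z - 6)) + 11533/(1260*(z - 7)).
Integrate each term: A/(z−a) contributes A·log|z−a|.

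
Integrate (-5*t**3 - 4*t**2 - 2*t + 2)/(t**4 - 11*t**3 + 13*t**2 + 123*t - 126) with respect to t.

Factor the denominator: (t - 7)*(t - 6)*(t - 1)*(t + 3).
Partial-fraction decomposition: -107/(360*(t + 3)) - 3/(40*(t - 1)) + 1234/(45*(t - 6)) - 641/(20*(t - 7)).
Integrate each term: A/(t−a) contributes A·log|t−a|.

-641*log(t - 7)/20 + 1234*log(t - 6)/45 - 3*log(t - 1)/40 - 107*log(t + 3)/360 + C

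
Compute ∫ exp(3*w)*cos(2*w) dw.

2*exp(3*w)*sin(2*w)/13 + 3*exp(3*w)*cos(2*w)/13 + C

Let I denote the integral. Integrate by parts with u = cos(2*w), dv = exp(3*w) dw, so v = exp(3*w)/3: I = exp(3*w)*cos(2*w)/3 + (2/3)·∫ exp(3*w)*sin(2*w) dw.
Apply parts again with u = sin(2*w), dv = exp(3*w) dw: ∫ exp(3*w)*sin(2*w) dw = exp(3*w)*sin(2*w)/3 − (2/3)·I. Substituting back brings back I: I = 2*exp(3*w)*sin(2*w)/9 + exp(3*w)*cos(2*w)/3 − (4/9)·I.
Solving for I: (1 + 4/9)·I equals the remaining terms, so I = (9/13)·(2*exp(3*w)*sin(2*w)/9 + exp(3*w)*cos(2*w)/3).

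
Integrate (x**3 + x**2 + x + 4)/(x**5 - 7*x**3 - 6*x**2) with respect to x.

Factor the denominator: x**2*(x - 3)*(x + 1)*(x + 2).
Partial-fraction decomposition: -1/(10*(x + 2)) - 3/(4*(x + 1)) + 43/(180*(x - 3)) + 11/(18*x) - 2/(3*x**2).
Integrate each term; A/(x−a) gives A·log|x−a|; A/(x−a)² gives −A/(x−a).

11*log(x)/18 + 43*log(x - 3)/180 - 3*log(x + 1)/4 - log(x + 2)/10 + 2/(3*x) + C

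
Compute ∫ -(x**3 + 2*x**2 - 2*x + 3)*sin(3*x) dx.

Use integration by parts with u = x**3 + 2*x**2 - 2*x + 3, dv = -sin(3*x) dx, so v = cos(3*x)/3.
Apply parts 3 times (tabular method): alternate signs, differentiate u down to 0, integrate dv up.

x**3*cos(3*x)/3 - x**2*sin(3*x)/3 + 2*x**2*cos(3*x)/3 - 4*x*sin(3*x)/9 - 8*x*cos(3*x)/9 + 8*sin(3*x)/27 + 23*cos(3*x)/27 + C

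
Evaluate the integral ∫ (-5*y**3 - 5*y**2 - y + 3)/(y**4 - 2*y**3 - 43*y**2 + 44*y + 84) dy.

-491*log(y - 7)/130 + 59*log(y - 2)/120 + log(y + 1)/30 - 909*log(y + 6)/520 + C

Factor the denominator: (y - 7)*(y - 2)*(y + 1)*(y + 6).
Partial-fraction decomposition: -909/(520*(y + 6)) + 1/(30*(y + 1)) + 59/(120*(y - 2)) - 491/(130*(y - 7)).
Integrate each term: A/(y−a) contributes A·log|y−a|.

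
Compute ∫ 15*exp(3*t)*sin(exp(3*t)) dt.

Let u = exp(3*t), so du = (3*exp(3*t)) dt.
Rewriting, the integral becomes 5·∫ sin(u) du = 5·-cos(u).
Substituting back, u = exp(3*t).

-5*cos(exp(3*t)) + C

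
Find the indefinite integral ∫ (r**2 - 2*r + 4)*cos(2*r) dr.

r**2*sin(2*r)/2 - r*sin(2*r) + r*cos(2*r)/2 + 7*sin(2*r)/4 - cos(2*r)/2 + C

Use integration by parts with u = r**2 - 2*r + 4, dv = cos(2*r) dr, so v = sin(2*r)/2.
Apply parts 2 times (tabular method): alternate signs, differentiate u down to 0, integrate dv up.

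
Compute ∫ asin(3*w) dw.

Use integration by parts with u = arcsin(3*w), dv = dw.
Then du = 3/sqrt(-9*w**2 + 1) dw.

w*asin(3*w) + sqrt(-9*w**2 + 1)/3 + C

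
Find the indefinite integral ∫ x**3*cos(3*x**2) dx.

x**2*sin(3*x**2)/6 + cos(3*x**2)/18 + C

Let u = x², du = 2x dx; rewrite as (1/2)∫ u^1·cos(3u) du.
Now integrate by parts 1 time.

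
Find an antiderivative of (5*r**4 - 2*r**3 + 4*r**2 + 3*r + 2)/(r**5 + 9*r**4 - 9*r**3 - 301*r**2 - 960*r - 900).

Factor the denominator: (r - 6)*(r + 2)*(r + 3)*(r + 5)**2.
Partial-fraction decomposition: -940/(121*(r + 5)) - 577/(11*(r + 5)**2) + 122/(9*(r + 3)) - 3/(2*(r + 2)) + 1553/(2178*(r - 6)).
Integrate each term; A/(r−a) gives A·log|r−a|; A/(r−a)² gives −A/(r−a).

1553*log(r - 6)/2178 - 3*log(r + 2)/2 + 122*log(r + 3)/9 - 940*log(r + 5)/121 + 577/(11*r + 55) + C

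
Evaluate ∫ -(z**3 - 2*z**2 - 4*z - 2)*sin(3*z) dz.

Use integration by parts with u = z**3 - 2*z**2 - 4*z - 2, dv = -sin(3*z) dz, so v = cos(3*z)/3.
Apply parts 3 times (tabular method): alternate signs, differentiate u down to 0, integrate dv up.

z**3*cos(3*z)/3 - z**2*sin(3*z)/3 - 2*z**2*cos(3*z)/3 + 4*z*sin(3*z)/9 - 14*z*cos(3*z)/9 + 14*sin(3*z)/27 - 14*cos(3*z)/27 + C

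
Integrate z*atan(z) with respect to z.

z**2*atan(z)/2 - z/2 + atan(z)/2 + C

Use integration by parts with u = arctan(z), dv = z dz.
Then du = 1/(z**2 + 1) dz.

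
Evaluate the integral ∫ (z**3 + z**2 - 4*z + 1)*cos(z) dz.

z**3*sin(z) + z**2*sin(z) + 3*z**2*cos(z) - 10*z*sin(z) + 2*z*cos(z) - sin(z) - 10*cos(z) + C

Use integration by parts with u = z**3 + z**2 - 4*z + 1, dv = cos(z) dz, so v = sin(z).
Apply parts 3 times (tabular method): alternate signs, differentiate u down to 0, integrate dv up.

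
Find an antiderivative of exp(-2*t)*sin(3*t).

-2*exp(-2*t)*sin(3*t)/13 - 3*exp(-2*t)*cos(3*t)/13 + C

Let I denote the integral. Integrate by parts with u = sin(3*t), dv = exp(-2*t) dt, so v = -exp(-2*t)/2: I = -exp(-2*t)*sin(3*t)/2 + (3/2)·∫ exp(-2*t)*cos(3*t) dt.
Apply parts again with u = cos(3*t), dv = exp(-2*t) dt: ∫ exp(-2*t)*cos(3*t) dt = -exp(-2*t)*cos(3*t)/2 − (3/2)·I. Substituting back brings back I: I = -exp(-2*t)*sin(3*t)/2 - 3*exp(-2*t)*cos(3*t)/4 − (9/4)·I.
Solving for I: (1 + 9/4)·I equals the remaining terms, so I = (4/13)·(-exp(-2*t)*sin(3*t)/2 - 3*exp(-2*t)*cos(3*t)/4).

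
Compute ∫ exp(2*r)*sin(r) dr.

Let I denote the integral. Integrate by parts with u = sin(r), dv = exp(2*r) dr, so v = exp(2*r)/2: I = exp(2*r)*sin(r)/2 − (1/2)·∫ exp(2*r)*cos(r) dr.
Apply parts again with u = cos(r), dv = exp(2*r) dr: ∫ exp(2*r)*cos(r) dr = exp(2*r)*cos(r)/2 + (1/2)·I. Substituting back brings back I: I = exp(2*r)*sin(r)/2 - exp(2*r)*cos(r)/4 − (1/4)·I.
Solving for I: (1 + 1/4)·I equals the remaining terms, so I = (4/5)·(exp(2*r)*sin(r)/2 - exp(2*r)*cos(r)/4).

2*exp(2*r)*sin(r)/5 - exp(2*r)*cos(r)/5 + C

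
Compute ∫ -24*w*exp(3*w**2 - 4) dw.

Let u = 3*w**2 - 4, so du = (6*w) dw.
Rewriting, the integral becomes -4·∫ e^u du = -4·e^u.
Substituting back, u = 3*w**2 - 4.

-4*exp(3*w**2 - 4) + C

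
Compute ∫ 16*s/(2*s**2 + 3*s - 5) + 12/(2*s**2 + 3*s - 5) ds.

4*log(2*s**2 + 3*s - 5) + C

Let u = 2*s**2 + 3*s - 5, so du = (4*s + 3) ds.
Rewriting, the integral becomes 4·∫ 1/u du = 4·log(u).
Substituting back, u = 2*s**2 + 3*s - 5.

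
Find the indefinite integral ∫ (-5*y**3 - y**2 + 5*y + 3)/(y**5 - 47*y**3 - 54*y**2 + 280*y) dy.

Factor the denominator: y*(y - 7)*(y - 2)*(y + 4)*(y + 5).
Partial-fraction decomposition: 289/(210*(y + 5)) - 287/(264*(y + 4)) + 31/(420*(y - 2)) - 863/(2310*(y - 7)) + 3/(280*y).
Integrate each term: A/(y−a) contributes A·log|y−a|.

3*log(y)/280 - 863*log(y - 7)/2310 + 31*log(y - 2)/420 - 287*log(y + 4)/264 + 289*log(y + 5)/210 + C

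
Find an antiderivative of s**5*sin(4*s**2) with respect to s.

-s**4*cos(4*s**2)/8 + s**2*sin(4*s**2)/16 + cos(4*s**2)/64 + C

Let u = s², du = 2s ds; rewrite as (1/2)∫ u^2·sin(4u) du.
Now integrate by parts 2 times.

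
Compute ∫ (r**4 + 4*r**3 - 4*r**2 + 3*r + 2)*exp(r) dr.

(r**4 - 4*r**2 + 11*r - 9)*exp(r) + C

Use integration by parts with u = r**4 + 4*r**3 - 4*r**2 + 3*r + 2, dv = exp(r) dr, so v = exp(r).
Apply parts 4 times (tabular method): alternate signs, differentiate u down to 0, integrate dv up.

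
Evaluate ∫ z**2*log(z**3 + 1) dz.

Let u = z**3 + 1, so du = (3*z**2) dz.
The integral becomes (1/3)·∫ log(u) du; integrate by parts with u′=log(u), dv′=du.

z**3*log(z**3 + 1)/3 - z**3/3 + log(z**3 + 1)/3 + C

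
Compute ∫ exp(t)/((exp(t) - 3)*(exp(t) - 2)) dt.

log(exp(t) - 3) - log(exp(t) - 2) + C

Let u = e^t, du = e^t dt.
The integral becomes ∫ du/((u-2)(u-3)); decompose into partial fractions.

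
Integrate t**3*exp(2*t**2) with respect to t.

(2*t**2 - 1)*exp(2*t**2)/8 + C

Let u = t², du = 2t dt; rewrite as (1/2)∫ u^1·exp(2u) du.
Now integrate by parts 1 time.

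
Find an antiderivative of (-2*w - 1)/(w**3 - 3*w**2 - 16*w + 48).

-9*log(w - 4)/8 + log(w - 3) + log(w + 4)/8 + C

Factor the denominator: (w - 4)*(w - 3)*(w + 4).
Partial-fraction decomposition: 1/(8*(w + 4)) + 1/(w - 3) - 9/(8*(w - 4)).
Integrate each term: A/(w−a) contributes A·log|w−a|.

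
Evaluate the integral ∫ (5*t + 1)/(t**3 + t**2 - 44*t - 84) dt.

Factor the denominator: (t - 7)*(t + 2)*(t + 6).
Partial-fraction decomposition: -29/(52*(t + 6)) + 1/(4*(t + 2)) + 4/(13*(t - 7)).
Integrate each term: A/(t−a) contributes A·log|t−a|.

4*log(t - 7)/13 + log(t + 2)/4 - 29*log(t + 6)/52 + C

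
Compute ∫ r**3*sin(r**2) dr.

Let u = r², du = 2r dr; rewrite as (1/2)∫ u^1·sin(1u) du.
Now integrate by parts 1 time.

-r**2*cos(r**2)/2 + sin(r**2)/2 + C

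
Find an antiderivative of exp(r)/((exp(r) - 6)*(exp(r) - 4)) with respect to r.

log(exp(r) - 6)/2 - log(exp(r) - 4)/2 + C

Let u = e^r, du = e^r dr.
The integral becomes ∫ du/((u-6)(u-4)); decompose into partial fractions.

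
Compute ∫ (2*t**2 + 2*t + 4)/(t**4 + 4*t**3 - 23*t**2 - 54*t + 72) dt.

22*log(t - 4)/105 - 2*log(t - 1)/21 + 4*log(t + 3)/21 - 32*log(t + 6)/105 + C

Factor the denominator: (t - 4)*(t - 1)*(t + 3)*(t + 6).
Partial-fraction decomposition: -32/(105*(t + 6)) + 4/(21*(t + 3)) - 2/(21*(t - 1)) + 22/(105*(t - 4)).
Integrate each term: A/(t−a) contributes A·log|t−a|.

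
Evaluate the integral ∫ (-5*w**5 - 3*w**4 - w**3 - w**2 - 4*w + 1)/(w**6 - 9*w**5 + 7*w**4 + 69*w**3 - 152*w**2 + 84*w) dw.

Factor the denominator: w*(w - 7)*(w - 2)**2*(w - 1)*(w + 3).
Partial-fraction decomposition: -1003/(3000*(w + 3)) + 13/(24*(w - 1)) + 351/(100*(w - 2)) + 227/(50*(w - 2)**2) - 91657/(10500*(w - 7)) + 1/(84*w).
Integrate each term; A/(w−a) gives A·log|w−a|; A/(w−a)² gives −A/(w−a).

log(w)/84 - 91657*log(w - 7)/10500 + 351*log(w - 2)/100 + 13*log(w - 1)/24 - 1003*log(w + 3)/3000 - 227/(50*w - 100) + C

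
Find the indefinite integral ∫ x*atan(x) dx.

x**2*atan(x)/2 - x/2 + atan(x)/2 + C

Use integration by parts with u = arctan(x), dv = x dx.
Then du = 1/(x**2 + 1) dx.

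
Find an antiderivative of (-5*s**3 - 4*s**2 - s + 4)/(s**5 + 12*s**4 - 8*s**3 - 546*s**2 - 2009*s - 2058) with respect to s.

-319*log(s - 7)/2940 - 2*log(s + 2)/15 + 53*log(s + 3)/80 - 1649*log(s + 7)/3920 + 153/(28*s + 196) + C

Factor the denominator: (s - 7)*(s + 2)*(s + 3)*(s + 7)**2.
Partial-fraction decomposition: -1649/(3920*(s + 7)) - 153/(28*(s + 7)**2) + 53/(80*(s + 3)) - 2/(15*(s + 2)) - 319/(2940*(s - 7)).
Integrate each term; A/(s−a) gives A·log|s−a|; A/(s−a)² gives −A/(s−a).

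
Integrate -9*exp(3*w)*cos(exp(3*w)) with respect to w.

Let u = exp(3*w), so du = (3*exp(3*w)) dw.
Rewriting, the integral becomes -3·∫ cos(u) du = -3·sin(u).
Substituting back, u = exp(3*w).

-3*sin(exp(3*w)) + C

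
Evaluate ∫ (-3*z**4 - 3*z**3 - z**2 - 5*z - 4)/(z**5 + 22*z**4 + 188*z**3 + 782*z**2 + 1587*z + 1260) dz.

Factor the denominator: (z + 3)**2*(z + 4)*(z + 5)*(z + 7).
Partial-fraction decomposition: -129/(2*(z + 7)) + 188/(z + 5) - 192/(z + 4) + 131/(2*(z + 3)) - 20/(z + 3)**2.
Integrate each term; A/(z−a) gives A·log|z−a|; A/(z−a)² gives −A/(z−a).

131*log(z + 3)/2 - 192*log(z + 4) + 188*log(z + 5) - 129*log(z + 7)/2 + 20/(z + 3) + C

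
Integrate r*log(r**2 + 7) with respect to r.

Let u = r**2 + 7, so du = (2*r) dr.
The integral becomes (1/2)·∫ log(u) du; integrate by parts with u′=log(u), dv′=du.

r**2*log(r**2 + 7)/2 - r**2/2 + 7*log(r**2 + 7)/2 + C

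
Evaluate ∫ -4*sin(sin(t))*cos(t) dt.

Let u = sin(t), so du = (cos(t)) dt.
Rewriting, the integral becomes -4·∫ sin(u) du = -4·-cos(u).
Substituting back, u = sin(t).

4*cos(sin(t)) + C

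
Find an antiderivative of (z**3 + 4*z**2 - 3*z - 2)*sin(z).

-z**3*cos(z) + 3*z**2*sin(z) - 4*z**2*cos(z) + 8*z*sin(z) + 9*z*cos(z) - 9*sin(z) + 10*cos(z) + C

Use integration by parts with u = z**3 + 4*z**2 - 3*z - 2, dv = sin(z) dz, so v = -cos(z).
Apply parts 3 times (tabular method): alternate signs, differentiate u down to 0, integrate dv up.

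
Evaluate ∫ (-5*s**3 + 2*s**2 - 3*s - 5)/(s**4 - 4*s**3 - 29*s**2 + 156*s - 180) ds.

-595*log(s - 5)/66 + 131*log(s - 3)/18 - 43*log(s - 2)/24 - 1165*log(s + 6)/792 + C

Factor the denominator: (s - 5)*(s - 3)*(s - 2)*(s + 6).
Partial-fraction decomposition: -1165/(792*(s + 6)) - 43/(24*(s - 2)) + 131/(18*(s - 3)) - 595/(66*(s - 5)).
Integrate each term: A/(s−a) contributes A·log|s−a|.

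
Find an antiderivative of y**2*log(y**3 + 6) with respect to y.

y**3*log(y**3 + 6)/3 - y**3/3 + 2*log(y**3 + 6) + C

Let u = y**3 + 6, so du = (3*y**2) dy.
The integral becomes (1/3)·∫ log(u) du; integrate by parts with u′=log(u), dv′=du.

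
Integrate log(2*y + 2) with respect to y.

Use integration by parts with u = log(2*y + 2), dv = dy.
Then du = 2/(2*y + 2) dy and v = y.

y*log(2*y + 2) - y + log(y + 1) + C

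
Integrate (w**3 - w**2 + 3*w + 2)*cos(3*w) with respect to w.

w**3*sin(3*w)/3 - w**2*sin(3*w)/3 + w**2*cos(3*w)/3 + 7*w*sin(3*w)/9 - 2*w*cos(3*w)/9 + 20*sin(3*w)/27 + 7*cos(3*w)/27 + C

Use integration by parts with u = w**3 - w**2 + 3*w + 2, dv = cos(3*w) dw, so v = sin(3*w)/3.
Apply parts 3 times (tabular method): alternate signs, differentiate u down to 0, integrate dv up.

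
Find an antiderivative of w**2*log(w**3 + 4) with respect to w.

w**3*log(w**3 + 4)/3 - w**3/3 + 4*log(w**3 + 4)/3 + C

Let u = w**3 + 4, so du = (3*w**2) dw.
The integral becomes (1/3)·∫ log(u) du; integrate by parts with u′=log(u), dv′=du.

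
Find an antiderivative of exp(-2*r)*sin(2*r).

Let I denote the integral. Integrate by parts with u = sin(2*r), dv = exp(-2*r) dr, so v = -exp(-2*r)/2: I = -exp(-2*r)*sin(2*r)/2 + ∫ exp(-2*r)*cos(2*r) dr.
Apply parts again with u = cos(2*r), dv = exp(-2*r) dr: ∫ exp(-2*r)*cos(2*r) dr = -exp(-2*r)*cos(2*r)/2 − I. Substituting back brings back I: I = -exp(-2*r)*sin(2*r)/2 - exp(-2*r)*cos(2*r)/2 − I.
Solving for I: (1 + 1)·I equals the remaining terms, so I = (1/2)·(-exp(-2*r)*sin(2*r)/2 - exp(-2*r)*cos(2*r)/2).

-exp(-2*r)*sin(2*r)/4 - exp(-2*r)*cos(2*r)/4 + C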